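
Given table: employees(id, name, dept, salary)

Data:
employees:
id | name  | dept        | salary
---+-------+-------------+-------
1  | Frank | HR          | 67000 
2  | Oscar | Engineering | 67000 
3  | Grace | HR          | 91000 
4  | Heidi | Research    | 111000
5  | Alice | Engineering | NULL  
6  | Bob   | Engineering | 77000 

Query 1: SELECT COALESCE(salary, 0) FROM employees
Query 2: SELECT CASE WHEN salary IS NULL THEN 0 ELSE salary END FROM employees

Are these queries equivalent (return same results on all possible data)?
Yes, equivalent

Both queries return: [(0,), (67000,), (67000,), (77000,), (91000,), (111000,)]

Reason: COALESCE vs CASE for NULL handling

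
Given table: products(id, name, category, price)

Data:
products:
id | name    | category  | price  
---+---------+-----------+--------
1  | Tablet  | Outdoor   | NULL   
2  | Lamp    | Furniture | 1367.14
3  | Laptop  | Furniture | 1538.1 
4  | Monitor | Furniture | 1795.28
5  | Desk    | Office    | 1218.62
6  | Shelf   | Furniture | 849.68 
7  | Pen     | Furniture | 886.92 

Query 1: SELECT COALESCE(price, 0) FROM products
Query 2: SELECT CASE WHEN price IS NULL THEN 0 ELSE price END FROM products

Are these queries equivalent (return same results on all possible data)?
Yes, equivalent

Both queries return: [(0,), (849.68,), (886.92,), (1218.62,), (1367.14,), (1538.1,), (1795.28,)]

Reason: COALESCE vs CASE for NULL handling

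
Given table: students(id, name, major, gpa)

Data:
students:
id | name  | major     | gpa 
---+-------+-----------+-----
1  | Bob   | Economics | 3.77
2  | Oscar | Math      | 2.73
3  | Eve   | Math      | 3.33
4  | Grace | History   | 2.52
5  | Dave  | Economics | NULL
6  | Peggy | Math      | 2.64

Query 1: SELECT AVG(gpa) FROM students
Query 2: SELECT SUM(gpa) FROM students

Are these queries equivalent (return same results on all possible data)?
No, not equivalent

Query 1 returns: [(2.998,)]
Query 2 returns: [(14.99,)]

Reason: AVG vs SUM give different aggregate values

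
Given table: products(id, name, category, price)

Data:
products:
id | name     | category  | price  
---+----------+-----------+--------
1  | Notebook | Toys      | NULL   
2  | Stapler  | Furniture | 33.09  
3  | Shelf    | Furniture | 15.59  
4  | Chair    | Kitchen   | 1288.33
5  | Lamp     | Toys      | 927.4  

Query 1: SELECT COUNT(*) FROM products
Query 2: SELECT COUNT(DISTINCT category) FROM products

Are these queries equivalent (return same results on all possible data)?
No, not equivalent

Query 1 returns: [(5,)]
Query 2 returns: [(3,)]

Reason: COUNT(*) counts rows, COUNT(DISTINCT category) counts unique categorys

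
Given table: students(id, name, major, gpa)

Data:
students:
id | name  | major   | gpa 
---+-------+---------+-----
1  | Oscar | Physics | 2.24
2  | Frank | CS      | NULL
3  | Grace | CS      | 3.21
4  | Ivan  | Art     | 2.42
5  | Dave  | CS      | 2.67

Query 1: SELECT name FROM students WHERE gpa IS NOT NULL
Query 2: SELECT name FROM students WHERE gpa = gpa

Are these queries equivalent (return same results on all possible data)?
Yes, equivalent

Both queries return: [('Dave',), ('Grace',), ('Ivan',), ('Oscar',)]

Reason: IS NOT NULL vs self-equality (both exclude NULLs)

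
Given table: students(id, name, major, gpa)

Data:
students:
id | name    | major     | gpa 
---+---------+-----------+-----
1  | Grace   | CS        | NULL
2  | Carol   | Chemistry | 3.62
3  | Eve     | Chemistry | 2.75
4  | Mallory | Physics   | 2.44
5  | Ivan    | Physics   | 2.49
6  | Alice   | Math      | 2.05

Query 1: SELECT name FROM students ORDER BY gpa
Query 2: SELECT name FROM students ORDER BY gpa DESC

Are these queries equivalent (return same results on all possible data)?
No, not equivalent

Query 1 returns: [('Grace',), ('Alice',), ('Mallory',), ('Ivan',), ('Eve',), ('Carol',)]
Query 2 returns: [('Carol',), ('Eve',), ('Ivan',), ('Mallory',), ('Alice',), ('Grace',)]

Reason: ASC vs DESC gives opposite ordering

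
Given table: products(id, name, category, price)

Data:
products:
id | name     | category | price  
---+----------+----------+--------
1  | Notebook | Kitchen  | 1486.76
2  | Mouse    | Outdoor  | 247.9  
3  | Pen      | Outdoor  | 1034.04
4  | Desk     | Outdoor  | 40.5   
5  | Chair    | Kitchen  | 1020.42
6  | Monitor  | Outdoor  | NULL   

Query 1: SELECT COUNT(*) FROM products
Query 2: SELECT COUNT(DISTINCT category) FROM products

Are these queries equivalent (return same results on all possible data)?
No, not equivalent

Query 1 returns: [(6,)]
Query 2 returns: [(2,)]

Reason: COUNT(*) counts rows, COUNT(DISTINCT category) counts unique categorys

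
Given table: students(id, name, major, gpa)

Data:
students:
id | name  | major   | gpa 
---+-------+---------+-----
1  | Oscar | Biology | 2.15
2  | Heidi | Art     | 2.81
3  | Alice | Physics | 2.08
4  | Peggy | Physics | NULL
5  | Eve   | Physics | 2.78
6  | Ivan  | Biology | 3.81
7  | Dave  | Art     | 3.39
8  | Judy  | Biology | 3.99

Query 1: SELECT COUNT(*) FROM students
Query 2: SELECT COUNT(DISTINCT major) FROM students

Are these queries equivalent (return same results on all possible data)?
No, not equivalent

Query 1 returns: [(8,)]
Query 2 returns: [(3,)]

Reason: COUNT(*) counts rows, COUNT(DISTINCT major) counts unique majors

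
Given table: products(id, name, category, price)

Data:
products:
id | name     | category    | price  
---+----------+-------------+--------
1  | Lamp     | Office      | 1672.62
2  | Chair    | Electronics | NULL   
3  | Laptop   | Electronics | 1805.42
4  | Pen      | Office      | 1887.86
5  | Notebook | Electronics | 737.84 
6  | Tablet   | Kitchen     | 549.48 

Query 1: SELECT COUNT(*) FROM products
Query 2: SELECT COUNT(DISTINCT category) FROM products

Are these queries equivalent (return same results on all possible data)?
No, not equivalent

Query 1 returns: [(6,)]
Query 2 returns: [(3,)]

Reason: COUNT(*) counts rows, COUNT(DISTINCT category) counts unique categorys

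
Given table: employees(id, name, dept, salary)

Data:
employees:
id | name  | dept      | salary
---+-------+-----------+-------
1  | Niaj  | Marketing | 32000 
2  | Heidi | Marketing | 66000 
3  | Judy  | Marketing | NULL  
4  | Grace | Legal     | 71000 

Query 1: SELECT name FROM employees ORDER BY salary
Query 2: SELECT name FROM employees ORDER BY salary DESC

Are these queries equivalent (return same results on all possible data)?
No, not equivalent

Query 1 returns: [('Judy',), ('Niaj',), ('Heidi',), ('Grace',)]
Query 2 returns: [('Grace',), ('Heidi',), ('Niaj',), ('Judy',)]

Reason: ASC vs DESC gives opposite ordering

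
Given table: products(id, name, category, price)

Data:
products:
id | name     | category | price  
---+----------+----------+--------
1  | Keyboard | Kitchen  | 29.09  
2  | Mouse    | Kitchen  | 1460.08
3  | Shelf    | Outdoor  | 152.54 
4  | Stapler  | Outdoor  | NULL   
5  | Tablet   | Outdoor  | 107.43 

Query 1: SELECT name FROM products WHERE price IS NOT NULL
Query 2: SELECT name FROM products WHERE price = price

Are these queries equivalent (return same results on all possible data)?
Yes, equivalent

Both queries return: [('Keyboard',), ('Mouse',), ('Shelf',), ('Tablet',)]

Reason: IS NOT NULL vs self-equality (both exclude NULLs)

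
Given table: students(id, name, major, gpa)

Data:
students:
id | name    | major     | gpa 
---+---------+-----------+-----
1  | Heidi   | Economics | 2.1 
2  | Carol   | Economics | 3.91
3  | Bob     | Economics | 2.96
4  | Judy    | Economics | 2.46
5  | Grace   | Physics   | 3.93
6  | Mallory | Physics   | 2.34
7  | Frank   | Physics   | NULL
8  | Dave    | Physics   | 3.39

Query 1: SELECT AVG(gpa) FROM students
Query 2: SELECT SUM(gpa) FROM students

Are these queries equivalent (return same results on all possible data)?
No, not equivalent

Query 1 returns: [(3.012857142857143,)]
Query 2 returns: [(21.09,)]

Reason: AVG vs SUM give different aggregate values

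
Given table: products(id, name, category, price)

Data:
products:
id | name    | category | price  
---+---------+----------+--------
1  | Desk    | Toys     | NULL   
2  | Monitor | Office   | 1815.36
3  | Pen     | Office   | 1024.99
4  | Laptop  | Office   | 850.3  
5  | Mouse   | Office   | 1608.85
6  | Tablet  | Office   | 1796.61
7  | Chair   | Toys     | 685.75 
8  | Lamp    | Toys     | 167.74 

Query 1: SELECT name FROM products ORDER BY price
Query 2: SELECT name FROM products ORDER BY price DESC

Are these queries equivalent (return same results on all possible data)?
No, not equivalent

Query 1 returns: [('Desk',), ('Lamp',), ('Chair',), ('Laptop',), ('Pen',), ('Mouse',), ('Tablet',), ('Monitor',)]
Query 2 returns: [('Monitor',), ('Tablet',), ('Mouse',), ('Pen',), ('Laptop',), ('Chair',), ('Lamp',), ('Desk',)]

Reason: ASC vs DESC gives opposite ordering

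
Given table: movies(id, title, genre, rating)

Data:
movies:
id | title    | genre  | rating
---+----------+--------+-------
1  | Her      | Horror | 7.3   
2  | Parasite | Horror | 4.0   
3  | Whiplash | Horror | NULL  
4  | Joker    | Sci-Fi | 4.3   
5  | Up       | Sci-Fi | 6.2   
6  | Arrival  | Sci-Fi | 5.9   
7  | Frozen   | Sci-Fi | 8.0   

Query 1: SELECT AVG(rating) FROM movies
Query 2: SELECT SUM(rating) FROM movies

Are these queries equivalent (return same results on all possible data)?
No, not equivalent

Query 1 returns: [(5.95,)]
Query 2 returns: [(35.7,)]

Reason: AVG vs SUM give different aggregate values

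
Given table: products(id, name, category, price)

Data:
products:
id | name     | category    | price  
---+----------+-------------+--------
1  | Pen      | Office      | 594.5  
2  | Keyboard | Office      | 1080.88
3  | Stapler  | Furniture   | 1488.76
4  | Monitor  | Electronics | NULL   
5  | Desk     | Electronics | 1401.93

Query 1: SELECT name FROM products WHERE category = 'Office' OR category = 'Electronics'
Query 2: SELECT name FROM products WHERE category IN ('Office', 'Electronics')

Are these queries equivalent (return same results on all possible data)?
Yes, equivalent

Both queries return: [('Desk',), ('Keyboard',), ('Monitor',), ('Pen',)]

Reason: OR vs IN are equivalent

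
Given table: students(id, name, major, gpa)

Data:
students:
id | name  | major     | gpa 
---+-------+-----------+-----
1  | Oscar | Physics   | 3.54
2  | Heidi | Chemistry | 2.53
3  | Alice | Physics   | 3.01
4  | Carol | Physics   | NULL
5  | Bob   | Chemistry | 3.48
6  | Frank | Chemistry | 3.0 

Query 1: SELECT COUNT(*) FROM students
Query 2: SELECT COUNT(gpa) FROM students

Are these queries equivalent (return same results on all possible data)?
No, not equivalent

Query 1 returns: [(6,)]
Query 2 returns: [(5,)]

Reason: COUNT(*) includes NULLs, COUNT(column) excludes them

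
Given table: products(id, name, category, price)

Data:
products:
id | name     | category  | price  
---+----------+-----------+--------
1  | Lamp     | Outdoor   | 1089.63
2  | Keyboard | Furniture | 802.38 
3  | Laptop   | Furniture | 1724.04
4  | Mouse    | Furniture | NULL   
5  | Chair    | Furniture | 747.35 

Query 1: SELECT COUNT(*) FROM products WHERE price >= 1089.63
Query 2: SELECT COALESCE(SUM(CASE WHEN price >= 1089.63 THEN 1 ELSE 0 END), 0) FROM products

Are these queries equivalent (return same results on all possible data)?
Yes, equivalent

Both queries return: [(2,)]

Reason: COUNT with WHERE vs conditional SUM (COALESCE handles empty-table NULL)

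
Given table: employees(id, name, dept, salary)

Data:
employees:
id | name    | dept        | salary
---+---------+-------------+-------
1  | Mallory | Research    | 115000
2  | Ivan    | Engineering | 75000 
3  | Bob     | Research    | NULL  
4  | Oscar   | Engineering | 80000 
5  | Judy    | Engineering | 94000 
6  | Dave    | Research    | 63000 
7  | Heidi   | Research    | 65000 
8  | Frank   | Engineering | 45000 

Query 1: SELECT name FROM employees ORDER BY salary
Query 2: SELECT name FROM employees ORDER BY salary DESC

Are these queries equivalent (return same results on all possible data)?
No, not equivalent

Query 1 returns: [('Bob',), ('Frank',), ('Dave',), ('Heidi',), ('Ivan',), ('Oscar',), ('Judy',), ('Mallory',)]
Query 2 returns: [('Mallory',), ('Judy',), ('Oscar',), ('Ivan',), ('Heidi',), ('Dave',), ('Frank',), ('Bob',)]

Reason: ASC vs DESC gives opposite ordering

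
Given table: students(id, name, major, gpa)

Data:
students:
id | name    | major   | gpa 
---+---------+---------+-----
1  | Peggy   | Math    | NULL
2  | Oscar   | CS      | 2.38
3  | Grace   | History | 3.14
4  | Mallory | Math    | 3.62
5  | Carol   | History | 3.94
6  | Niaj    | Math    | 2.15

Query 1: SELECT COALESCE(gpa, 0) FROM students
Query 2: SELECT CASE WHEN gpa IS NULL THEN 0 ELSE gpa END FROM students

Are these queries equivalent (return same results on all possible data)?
Yes, equivalent

Both queries return: [(0,), (2.15,), (2.38,), (3.14,), (3.62,), (3.94,)]

Reason: COALESCE vs CASE for NULL handling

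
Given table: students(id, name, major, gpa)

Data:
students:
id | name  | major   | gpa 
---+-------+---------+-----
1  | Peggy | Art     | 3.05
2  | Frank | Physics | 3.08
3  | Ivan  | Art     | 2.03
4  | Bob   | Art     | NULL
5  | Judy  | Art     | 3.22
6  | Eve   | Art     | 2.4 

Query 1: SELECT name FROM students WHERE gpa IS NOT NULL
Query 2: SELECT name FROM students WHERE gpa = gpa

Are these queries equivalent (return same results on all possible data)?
Yes, equivalent

Both queries return: [('Eve',), ('Frank',), ('Ivan',), ('Judy',), ('Peggy',)]

Reason: IS NOT NULL vs self-equality (both exclude NULLs)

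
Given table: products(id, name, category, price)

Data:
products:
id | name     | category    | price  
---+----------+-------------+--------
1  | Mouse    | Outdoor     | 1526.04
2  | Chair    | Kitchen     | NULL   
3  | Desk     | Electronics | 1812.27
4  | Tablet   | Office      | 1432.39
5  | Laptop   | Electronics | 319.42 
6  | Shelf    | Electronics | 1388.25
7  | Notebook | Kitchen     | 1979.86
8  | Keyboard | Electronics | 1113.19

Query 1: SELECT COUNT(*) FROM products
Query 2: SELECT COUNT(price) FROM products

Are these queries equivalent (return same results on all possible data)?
No, not equivalent

Query 1 returns: [(8,)]
Query 2 returns: [(7,)]

Reason: COUNT(*) includes NULLs, COUNT(column) excludes them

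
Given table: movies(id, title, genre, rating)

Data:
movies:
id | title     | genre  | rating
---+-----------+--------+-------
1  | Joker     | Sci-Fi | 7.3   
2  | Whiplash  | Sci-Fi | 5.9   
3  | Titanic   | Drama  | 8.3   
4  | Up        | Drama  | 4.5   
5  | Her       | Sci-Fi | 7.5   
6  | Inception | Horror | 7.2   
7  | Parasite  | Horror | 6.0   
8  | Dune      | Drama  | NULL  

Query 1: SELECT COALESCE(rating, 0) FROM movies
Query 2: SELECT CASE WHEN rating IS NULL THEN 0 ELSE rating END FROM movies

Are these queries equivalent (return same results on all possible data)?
Yes, equivalent

Both queries return: [(0,), (4.5,), (5.9,), (6.0,), (7.2,), (7.3,), (7.5,), (8.3,)]

Reason: COALESCE vs CASE for NULL handling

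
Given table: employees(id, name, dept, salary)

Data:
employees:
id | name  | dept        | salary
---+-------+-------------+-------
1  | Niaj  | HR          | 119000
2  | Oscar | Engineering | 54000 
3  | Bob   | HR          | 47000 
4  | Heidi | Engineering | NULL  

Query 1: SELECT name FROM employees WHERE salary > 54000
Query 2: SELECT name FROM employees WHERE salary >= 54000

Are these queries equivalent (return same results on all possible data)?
No, not equivalent

Query 1 returns: [('Niaj',)]
Query 2 returns: [('Niaj',), ('Oscar',)]

Reason: > vs >= gives different results when salary = 54000 exists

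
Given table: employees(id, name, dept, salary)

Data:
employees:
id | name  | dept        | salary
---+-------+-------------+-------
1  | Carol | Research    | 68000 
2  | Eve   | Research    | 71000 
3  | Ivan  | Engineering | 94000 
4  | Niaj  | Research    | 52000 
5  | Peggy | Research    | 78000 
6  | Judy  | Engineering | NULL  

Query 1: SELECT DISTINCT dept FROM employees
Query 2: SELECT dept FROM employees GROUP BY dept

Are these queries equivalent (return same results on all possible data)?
Yes, equivalent

Both queries return: [('Engineering',), ('Research',)]

Reason: Both get unique depts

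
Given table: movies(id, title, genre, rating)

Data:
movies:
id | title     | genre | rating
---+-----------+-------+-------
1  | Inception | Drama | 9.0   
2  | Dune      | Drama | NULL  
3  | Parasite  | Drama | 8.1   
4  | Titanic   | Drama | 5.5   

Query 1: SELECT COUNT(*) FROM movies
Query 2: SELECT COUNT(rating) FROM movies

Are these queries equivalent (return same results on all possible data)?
No, not equivalent

Query 1 returns: [(4,)]
Query 2 returns: [(3,)]

Reason: COUNT(*) includes NULLs, COUNT(column) excludes them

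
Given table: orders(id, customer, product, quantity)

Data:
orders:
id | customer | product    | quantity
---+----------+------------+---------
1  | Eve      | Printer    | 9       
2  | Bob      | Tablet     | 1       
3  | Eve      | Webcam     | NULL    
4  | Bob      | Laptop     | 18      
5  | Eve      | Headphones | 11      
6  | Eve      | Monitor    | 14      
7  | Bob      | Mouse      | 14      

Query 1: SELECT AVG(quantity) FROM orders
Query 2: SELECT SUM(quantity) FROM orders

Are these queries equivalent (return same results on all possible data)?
No, not equivalent

Query 1 returns: [(11.166666666666666,)]
Query 2 returns: [(67,)]

Reason: AVG vs SUM give different aggregate values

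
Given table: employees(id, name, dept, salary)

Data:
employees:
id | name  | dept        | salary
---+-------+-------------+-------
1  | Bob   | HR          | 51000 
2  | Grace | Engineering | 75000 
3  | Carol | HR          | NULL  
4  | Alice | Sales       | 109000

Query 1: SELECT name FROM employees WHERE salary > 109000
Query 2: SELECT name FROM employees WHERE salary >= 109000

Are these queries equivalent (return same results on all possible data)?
No, not equivalent

Query 1 returns: []
Query 2 returns: [('Alice',)]

Reason: > vs >= gives different results when salary = 109000 exists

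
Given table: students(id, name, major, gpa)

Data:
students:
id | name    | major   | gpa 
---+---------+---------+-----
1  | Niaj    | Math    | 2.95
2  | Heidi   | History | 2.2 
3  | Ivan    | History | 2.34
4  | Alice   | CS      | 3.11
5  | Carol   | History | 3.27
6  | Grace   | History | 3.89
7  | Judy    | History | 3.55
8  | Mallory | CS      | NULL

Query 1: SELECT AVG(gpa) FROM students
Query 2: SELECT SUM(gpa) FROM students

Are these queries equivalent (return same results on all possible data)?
No, not equivalent

Query 1 returns: [(3.044285714285714,)]
Query 2 returns: [(21.31,)]

Reason: AVG vs SUM give different aggregate values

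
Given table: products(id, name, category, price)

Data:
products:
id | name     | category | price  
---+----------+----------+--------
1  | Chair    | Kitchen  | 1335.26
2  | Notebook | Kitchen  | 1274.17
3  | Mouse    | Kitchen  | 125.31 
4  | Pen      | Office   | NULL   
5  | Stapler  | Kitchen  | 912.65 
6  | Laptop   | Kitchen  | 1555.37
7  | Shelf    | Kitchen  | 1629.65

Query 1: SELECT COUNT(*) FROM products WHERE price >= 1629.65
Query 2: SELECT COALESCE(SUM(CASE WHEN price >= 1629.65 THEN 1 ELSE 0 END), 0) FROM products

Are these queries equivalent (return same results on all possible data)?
Yes, equivalent

Both queries return: [(1,)]

Reason: COUNT with WHERE vs conditional SUM (COALESCE handles empty-table NULL)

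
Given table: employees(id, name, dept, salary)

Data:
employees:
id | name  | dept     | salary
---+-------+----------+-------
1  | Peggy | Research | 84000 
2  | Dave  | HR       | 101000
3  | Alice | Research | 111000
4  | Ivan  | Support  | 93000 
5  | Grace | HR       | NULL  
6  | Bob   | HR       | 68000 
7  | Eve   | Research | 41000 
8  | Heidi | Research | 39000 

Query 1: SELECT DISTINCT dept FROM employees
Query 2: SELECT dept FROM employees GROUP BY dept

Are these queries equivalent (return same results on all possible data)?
Yes, equivalent

Both queries return: [('HR',), ('Research',), ('Support',)]

Reason: Both get unique depts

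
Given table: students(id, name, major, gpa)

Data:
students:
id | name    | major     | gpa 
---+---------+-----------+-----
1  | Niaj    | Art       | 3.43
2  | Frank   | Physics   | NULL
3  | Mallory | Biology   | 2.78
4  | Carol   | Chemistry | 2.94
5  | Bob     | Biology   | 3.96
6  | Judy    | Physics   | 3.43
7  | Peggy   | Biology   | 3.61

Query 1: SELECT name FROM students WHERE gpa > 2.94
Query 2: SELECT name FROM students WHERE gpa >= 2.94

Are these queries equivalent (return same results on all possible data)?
No, not equivalent

Query 1 returns: [('Niaj',), ('Bob',), ('Judy',), ('Peggy',)]
Query 2 returns: [('Niaj',), ('Carol',), ('Bob',), ('Judy',), ('Peggy',)]

Reason: > vs >= gives different results when gpa = 2.94 exists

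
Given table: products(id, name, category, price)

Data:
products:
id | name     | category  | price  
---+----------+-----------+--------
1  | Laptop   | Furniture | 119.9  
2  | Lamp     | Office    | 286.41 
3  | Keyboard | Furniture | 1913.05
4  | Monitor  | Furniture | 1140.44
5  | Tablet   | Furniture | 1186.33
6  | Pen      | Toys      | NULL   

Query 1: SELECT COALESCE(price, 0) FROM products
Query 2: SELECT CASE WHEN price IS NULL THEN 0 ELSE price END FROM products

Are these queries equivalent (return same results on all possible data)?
Yes, equivalent

Both queries return: [(0,), (119.9,), (286.41,), (1140.44,), (1186.33,), (1913.05,)]

Reason: COALESCE vs CASE for NULL handling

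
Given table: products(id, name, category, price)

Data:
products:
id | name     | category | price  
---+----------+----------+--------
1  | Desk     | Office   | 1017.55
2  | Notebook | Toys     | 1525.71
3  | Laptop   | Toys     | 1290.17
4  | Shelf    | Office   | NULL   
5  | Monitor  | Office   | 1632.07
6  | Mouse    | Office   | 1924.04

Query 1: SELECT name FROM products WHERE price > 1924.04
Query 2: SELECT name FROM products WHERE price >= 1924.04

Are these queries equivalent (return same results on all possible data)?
No, not equivalent

Query 1 returns: []
Query 2 returns: [('Mouse',)]

Reason: > vs >= gives different results when price = 1924.04 exists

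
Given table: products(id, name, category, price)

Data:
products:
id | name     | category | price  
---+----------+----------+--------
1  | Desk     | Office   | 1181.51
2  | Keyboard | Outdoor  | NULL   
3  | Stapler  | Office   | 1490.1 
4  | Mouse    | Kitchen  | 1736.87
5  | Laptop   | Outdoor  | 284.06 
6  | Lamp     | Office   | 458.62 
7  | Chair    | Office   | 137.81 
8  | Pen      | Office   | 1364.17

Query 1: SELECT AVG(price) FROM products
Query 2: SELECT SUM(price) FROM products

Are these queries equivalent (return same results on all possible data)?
No, not equivalent

Query 1 returns: [(950.4485714285713,)]
Query 2 returns: [(6653.139999999999,)]

Reason: AVG vs SUM give different aggregate values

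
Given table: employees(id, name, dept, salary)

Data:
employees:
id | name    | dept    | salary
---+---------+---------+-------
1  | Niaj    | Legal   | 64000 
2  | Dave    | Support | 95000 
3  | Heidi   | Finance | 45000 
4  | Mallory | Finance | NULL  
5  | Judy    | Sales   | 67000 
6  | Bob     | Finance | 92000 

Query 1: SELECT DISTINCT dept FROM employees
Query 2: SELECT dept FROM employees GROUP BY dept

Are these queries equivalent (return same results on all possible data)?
Yes, equivalent

Both queries return: [('Finance',), ('Legal',), ('Sales',), ('Support',)]

Reason: Both get unique depts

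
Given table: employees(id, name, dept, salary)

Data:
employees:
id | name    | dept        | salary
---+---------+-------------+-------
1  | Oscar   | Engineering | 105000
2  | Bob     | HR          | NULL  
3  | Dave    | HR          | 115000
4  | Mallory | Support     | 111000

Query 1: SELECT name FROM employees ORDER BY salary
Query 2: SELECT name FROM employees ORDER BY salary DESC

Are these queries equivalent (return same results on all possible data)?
No, not equivalent

Query 1 returns: [('Bob',), ('Oscar',), ('Mallory',), ('Dave',)]
Query 2 returns: [('Dave',), ('Mallory',), ('Oscar',), ('Bob',)]

Reason: ASC vs DESC gives opposite ordering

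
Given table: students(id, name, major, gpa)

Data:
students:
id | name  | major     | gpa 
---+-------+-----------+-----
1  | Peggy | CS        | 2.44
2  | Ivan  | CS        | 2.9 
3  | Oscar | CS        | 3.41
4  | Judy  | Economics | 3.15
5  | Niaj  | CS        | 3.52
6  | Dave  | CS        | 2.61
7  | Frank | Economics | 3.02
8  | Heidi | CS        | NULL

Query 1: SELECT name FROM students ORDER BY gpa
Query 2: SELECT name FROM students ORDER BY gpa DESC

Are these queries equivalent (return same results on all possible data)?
No, not equivalent

Query 1 returns: [('Heidi',), ('Peggy',), ('Dave',), ('Ivan',), ('Frank',), ('Judy',), ('Oscar',), ('Niaj',)]
Query 2 returns: [('Niaj',), ('Oscar',), ('Judy',), ('Frank',), ('Ivan',), ('Dave',), ('Peggy',), ('Heidi',)]

Reason: ASC vs DESC gives opposite ordering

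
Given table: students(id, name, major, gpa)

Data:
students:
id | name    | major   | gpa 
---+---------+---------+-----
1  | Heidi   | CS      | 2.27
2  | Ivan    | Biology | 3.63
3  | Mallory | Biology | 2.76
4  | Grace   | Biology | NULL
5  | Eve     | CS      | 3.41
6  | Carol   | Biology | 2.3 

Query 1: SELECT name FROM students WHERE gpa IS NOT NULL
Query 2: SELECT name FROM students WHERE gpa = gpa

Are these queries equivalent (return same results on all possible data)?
Yes, equivalent

Both queries return: [('Carol',), ('Eve',), ('Heidi',), ('Ivan',), ('Mallory',)]

Reason: IS NOT NULL vs self-equality (both exclude NULLs)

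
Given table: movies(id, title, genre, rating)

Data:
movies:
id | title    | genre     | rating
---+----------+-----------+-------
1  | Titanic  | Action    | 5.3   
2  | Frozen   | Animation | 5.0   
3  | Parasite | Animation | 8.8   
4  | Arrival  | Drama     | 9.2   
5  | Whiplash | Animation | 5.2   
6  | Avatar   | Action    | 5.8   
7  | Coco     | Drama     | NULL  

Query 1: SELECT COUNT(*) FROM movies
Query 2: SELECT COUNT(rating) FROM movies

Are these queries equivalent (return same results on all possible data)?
No, not equivalent

Query 1 returns: [(7,)]
Query 2 returns: [(6,)]

Reason: COUNT(*) includes NULLs, COUNT(column) excludes them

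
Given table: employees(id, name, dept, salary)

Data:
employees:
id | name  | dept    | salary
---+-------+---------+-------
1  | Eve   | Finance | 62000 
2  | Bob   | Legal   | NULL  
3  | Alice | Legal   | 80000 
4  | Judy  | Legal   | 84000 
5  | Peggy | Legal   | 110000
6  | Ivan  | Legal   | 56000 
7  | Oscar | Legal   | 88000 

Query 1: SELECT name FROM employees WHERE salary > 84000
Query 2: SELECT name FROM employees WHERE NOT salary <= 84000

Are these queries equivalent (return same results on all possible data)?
Yes, equivalent

Both queries return: [('Oscar',), ('Peggy',)]

Reason: Both filter salary > 84000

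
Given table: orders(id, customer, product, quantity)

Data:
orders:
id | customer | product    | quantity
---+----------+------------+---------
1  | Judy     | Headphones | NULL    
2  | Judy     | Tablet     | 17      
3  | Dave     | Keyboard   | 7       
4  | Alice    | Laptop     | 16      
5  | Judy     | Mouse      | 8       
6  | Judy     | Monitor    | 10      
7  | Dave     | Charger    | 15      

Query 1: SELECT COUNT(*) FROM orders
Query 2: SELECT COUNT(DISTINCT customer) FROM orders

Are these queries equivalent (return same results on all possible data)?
No, not equivalent

Query 1 returns: [(7,)]
Query 2 returns: [(3,)]

Reason: COUNT(*) counts rows, COUNT(DISTINCT customer) counts unique customers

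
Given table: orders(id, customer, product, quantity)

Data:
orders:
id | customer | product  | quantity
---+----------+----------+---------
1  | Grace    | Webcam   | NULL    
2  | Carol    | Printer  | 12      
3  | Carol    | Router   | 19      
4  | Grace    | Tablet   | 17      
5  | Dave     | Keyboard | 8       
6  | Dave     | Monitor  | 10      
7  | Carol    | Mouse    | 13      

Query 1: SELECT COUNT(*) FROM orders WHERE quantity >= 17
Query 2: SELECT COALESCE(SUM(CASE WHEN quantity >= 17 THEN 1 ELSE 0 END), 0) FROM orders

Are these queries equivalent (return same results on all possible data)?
Yes, equivalent

Both queries return: [(2,)]

Reason: COUNT with WHERE vs conditional SUM (COALESCE handles empty-table NULL)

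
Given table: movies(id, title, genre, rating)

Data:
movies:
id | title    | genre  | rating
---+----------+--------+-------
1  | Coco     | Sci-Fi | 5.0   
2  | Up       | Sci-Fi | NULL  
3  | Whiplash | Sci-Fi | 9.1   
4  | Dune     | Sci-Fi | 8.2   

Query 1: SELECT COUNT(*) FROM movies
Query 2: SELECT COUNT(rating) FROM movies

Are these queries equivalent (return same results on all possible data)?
No, not equivalent

Query 1 returns: [(4,)]
Query 2 returns: [(3,)]

Reason: COUNT(*) includes NULLs, COUNT(column) excludes them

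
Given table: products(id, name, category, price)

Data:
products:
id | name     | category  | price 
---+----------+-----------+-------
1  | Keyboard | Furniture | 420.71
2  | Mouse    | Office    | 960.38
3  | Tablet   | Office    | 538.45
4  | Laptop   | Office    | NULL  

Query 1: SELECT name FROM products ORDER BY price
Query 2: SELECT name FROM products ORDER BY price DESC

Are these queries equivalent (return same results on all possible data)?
No, not equivalent

Query 1 returns: [('Laptop',), ('Keyboard',), ('Tablet',), ('Mouse',)]
Query 2 returns: [('Mouse',), ('Tablet',), ('Keyboard',), ('Laptop',)]

Reason: ASC vs DESC gives opposite ordering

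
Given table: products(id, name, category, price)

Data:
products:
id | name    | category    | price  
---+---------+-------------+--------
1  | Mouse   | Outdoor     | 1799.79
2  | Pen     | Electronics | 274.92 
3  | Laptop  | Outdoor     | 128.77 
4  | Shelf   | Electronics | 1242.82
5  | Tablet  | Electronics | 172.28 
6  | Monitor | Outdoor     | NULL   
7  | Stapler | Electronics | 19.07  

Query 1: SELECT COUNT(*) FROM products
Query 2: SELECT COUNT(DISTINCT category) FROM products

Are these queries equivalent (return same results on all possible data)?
No, not equivalent

Query 1 returns: [(7,)]
Query 2 returns: [(2,)]

Reason: COUNT(*) counts rows, COUNT(DISTINCT category) counts unique categorys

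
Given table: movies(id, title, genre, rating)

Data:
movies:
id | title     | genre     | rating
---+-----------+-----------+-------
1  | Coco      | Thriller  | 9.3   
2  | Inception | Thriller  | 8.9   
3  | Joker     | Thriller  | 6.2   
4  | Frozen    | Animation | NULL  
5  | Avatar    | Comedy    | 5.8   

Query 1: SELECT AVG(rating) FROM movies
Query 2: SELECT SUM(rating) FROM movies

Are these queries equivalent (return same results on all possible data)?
No, not equivalent

Query 1 returns: [(7.550000000000001,)]
Query 2 returns: [(30.200000000000003,)]

Reason: AVG vs SUM give different aggregate values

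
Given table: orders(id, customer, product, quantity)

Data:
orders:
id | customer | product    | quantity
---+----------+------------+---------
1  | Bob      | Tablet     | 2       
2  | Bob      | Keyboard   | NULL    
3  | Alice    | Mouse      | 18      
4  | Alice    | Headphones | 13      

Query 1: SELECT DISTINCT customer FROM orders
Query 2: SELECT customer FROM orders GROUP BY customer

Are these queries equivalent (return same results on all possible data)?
Yes, equivalent

Both queries return: [('Alice',), ('Bob',)]

Reason: Both get unique customers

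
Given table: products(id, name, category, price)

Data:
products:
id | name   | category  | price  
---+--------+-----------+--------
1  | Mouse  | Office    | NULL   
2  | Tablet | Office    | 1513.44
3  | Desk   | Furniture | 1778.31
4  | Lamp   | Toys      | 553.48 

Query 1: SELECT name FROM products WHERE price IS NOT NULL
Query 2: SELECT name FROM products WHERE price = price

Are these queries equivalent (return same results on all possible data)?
Yes, equivalent

Both queries return: [('Desk',), ('Lamp',), ('Tablet',)]

Reason: IS NOT NULL vs self-equality (both exclude NULLs)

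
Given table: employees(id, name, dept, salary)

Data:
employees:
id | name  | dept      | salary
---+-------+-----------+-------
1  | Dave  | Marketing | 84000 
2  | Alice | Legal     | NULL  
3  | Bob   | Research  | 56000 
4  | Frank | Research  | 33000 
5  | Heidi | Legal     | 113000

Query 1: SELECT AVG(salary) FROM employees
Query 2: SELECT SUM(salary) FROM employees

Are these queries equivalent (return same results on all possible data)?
No, not equivalent

Query 1 returns: [(71500.0,)]
Query 2 returns: [(286000,)]

Reason: AVG vs SUM give different aggregate values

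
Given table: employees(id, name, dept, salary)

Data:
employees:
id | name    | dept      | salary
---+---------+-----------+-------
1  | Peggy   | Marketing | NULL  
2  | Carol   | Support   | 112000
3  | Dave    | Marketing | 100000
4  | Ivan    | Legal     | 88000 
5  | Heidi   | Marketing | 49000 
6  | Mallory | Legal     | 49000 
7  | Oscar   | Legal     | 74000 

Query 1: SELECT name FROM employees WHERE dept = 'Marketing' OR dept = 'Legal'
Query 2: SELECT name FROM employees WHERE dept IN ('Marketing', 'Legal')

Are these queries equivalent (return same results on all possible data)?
Yes, equivalent

Both queries return: [('Dave',), ('Heidi',), ('Ivan',), ('Mallory',), ('Oscar',), ('Peggy',)]

Reason: OR vs IN are equivalent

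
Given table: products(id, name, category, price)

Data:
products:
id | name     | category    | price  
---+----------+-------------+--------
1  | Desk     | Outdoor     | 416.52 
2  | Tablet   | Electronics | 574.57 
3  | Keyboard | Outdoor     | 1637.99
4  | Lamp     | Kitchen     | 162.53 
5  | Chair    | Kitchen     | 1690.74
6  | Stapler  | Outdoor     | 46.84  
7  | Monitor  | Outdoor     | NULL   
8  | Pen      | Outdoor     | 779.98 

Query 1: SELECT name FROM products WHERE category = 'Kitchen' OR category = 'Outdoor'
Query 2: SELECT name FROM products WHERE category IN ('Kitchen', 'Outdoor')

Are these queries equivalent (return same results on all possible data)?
Yes, equivalent

Both queries return: [('Chair',), ('Desk',), ('Keyboard',), ('Lamp',), ('Monitor',), ('Pen',), ('Stapler',)]

Reason: OR vs IN are equivalent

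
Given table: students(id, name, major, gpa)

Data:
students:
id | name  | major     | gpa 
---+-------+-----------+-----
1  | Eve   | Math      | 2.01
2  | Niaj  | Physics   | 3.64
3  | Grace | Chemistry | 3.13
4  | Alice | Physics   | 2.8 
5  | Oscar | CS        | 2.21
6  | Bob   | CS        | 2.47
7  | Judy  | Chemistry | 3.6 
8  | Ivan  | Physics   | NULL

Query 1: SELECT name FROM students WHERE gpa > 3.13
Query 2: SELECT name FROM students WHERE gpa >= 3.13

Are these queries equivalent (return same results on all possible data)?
No, not equivalent

Query 1 returns: [('Niaj',), ('Judy',)]
Query 2 returns: [('Niaj',), ('Grace',), ('Judy',)]

Reason: > vs >= gives different results when gpa = 3.13 exists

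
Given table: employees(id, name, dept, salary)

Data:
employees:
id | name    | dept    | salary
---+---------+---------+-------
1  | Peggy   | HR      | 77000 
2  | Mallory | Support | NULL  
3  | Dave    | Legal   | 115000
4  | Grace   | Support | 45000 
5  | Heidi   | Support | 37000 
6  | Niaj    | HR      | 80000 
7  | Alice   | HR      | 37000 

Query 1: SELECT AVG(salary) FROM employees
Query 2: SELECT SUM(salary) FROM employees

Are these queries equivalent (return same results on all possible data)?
No, not equivalent

Query 1 returns: [(65166.666666666664,)]
Query 2 returns: [(391000,)]

Reason: AVG vs SUM give different aggregate values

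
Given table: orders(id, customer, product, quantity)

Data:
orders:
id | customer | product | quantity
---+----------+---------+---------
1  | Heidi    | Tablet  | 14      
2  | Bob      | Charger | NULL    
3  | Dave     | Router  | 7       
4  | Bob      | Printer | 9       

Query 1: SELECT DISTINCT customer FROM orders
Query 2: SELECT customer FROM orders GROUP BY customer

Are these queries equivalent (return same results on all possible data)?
Yes, equivalent

Both queries return: [('Bob',), ('Dave',), ('Heidi',)]

Reason: Both get unique customers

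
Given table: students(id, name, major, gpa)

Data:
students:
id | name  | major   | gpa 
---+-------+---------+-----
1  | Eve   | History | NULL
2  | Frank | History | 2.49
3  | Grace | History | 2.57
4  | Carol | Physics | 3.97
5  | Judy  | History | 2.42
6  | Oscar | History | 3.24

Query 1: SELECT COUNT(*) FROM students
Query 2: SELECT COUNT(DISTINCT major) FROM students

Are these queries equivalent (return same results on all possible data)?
No, not equivalent

Query 1 returns: [(6,)]
Query 2 returns: [(2,)]

Reason: COUNT(*) counts rows, COUNT(DISTINCT major) counts unique majors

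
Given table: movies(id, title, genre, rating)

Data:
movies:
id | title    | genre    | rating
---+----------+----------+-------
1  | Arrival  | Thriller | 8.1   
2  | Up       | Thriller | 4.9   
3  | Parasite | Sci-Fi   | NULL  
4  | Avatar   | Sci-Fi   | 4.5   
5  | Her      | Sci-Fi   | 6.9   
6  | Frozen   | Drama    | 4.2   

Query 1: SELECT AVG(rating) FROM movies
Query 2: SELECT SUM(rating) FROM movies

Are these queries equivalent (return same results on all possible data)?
No, not equivalent

Query 1 returns: [(5.720000000000001,)]
Query 2 returns: [(28.6,)]

Reason: AVG vs SUM give different aggregate values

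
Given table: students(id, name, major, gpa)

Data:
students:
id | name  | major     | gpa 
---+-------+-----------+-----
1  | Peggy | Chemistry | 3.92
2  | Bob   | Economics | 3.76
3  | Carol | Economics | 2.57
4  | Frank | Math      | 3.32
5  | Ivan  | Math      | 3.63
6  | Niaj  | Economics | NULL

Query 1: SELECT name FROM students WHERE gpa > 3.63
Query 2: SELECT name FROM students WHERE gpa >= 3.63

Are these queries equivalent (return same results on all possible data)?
No, not equivalent

Query 1 returns: [('Peggy',), ('Bob',)]
Query 2 returns: [('Peggy',), ('Bob',), ('Ivan',)]

Reason: > vs >= gives different results when gpa = 3.63 exists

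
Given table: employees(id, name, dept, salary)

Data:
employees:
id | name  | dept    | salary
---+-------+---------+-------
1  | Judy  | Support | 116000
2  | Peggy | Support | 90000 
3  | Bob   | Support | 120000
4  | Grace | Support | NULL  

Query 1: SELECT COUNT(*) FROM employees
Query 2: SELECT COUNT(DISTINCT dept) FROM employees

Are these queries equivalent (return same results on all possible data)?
No, not equivalent

Query 1 returns: [(4,)]
Query 2 returns: [(1,)]

Reason: COUNT(*) counts rows, COUNT(DISTINCT dept) counts unique depts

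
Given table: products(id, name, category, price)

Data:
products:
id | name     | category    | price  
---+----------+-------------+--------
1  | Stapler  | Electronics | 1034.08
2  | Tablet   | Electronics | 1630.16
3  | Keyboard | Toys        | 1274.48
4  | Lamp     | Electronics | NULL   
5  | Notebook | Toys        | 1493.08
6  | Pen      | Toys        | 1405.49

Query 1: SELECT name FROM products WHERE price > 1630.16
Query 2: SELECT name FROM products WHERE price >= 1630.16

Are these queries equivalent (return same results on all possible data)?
No, not equivalent

Query 1 returns: []
Query 2 returns: [('Tablet',)]

Reason: > vs >= gives different results when price = 1630.16 exists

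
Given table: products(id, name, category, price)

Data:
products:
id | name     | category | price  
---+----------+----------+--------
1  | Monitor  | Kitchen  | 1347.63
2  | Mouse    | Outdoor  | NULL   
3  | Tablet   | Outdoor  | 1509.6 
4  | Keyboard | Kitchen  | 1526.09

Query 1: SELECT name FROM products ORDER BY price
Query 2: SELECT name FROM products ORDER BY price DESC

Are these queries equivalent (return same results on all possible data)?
No, not equivalent

Query 1 returns: [('Mouse',), ('Monitor',), ('Tablet',), ('Keyboard',)]
Query 2 returns: [('Keyboard',), ('Tablet',), ('Monitor',), ('Mouse',)]

Reason: ASC vs DESC gives opposite ordering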